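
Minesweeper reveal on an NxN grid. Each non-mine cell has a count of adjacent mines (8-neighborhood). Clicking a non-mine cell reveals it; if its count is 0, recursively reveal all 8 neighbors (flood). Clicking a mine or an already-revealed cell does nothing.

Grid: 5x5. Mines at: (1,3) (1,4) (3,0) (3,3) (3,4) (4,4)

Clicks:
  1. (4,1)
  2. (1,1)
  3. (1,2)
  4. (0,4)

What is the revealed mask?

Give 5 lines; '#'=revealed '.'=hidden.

Answer: ###.#
###..
###..
.....
.#...

Derivation:
Click 1 (4,1) count=1: revealed 1 new [(4,1)] -> total=1
Click 2 (1,1) count=0: revealed 9 new [(0,0) (0,1) (0,2) (1,0) (1,1) (1,2) (2,0) (2,1) (2,2)] -> total=10
Click 3 (1,2) count=1: revealed 0 new [(none)] -> total=10
Click 4 (0,4) count=2: revealed 1 new [(0,4)] -> total=11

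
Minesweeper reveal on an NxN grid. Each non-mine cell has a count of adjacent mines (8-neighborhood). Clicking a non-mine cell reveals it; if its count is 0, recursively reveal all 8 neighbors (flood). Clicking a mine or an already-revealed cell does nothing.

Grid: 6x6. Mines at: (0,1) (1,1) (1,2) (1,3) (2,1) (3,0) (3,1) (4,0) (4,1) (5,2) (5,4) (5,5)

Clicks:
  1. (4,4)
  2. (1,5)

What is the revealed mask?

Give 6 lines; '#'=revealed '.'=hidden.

Answer: ....##
....##
..####
..####
..####
......

Derivation:
Click 1 (4,4) count=2: revealed 1 new [(4,4)] -> total=1
Click 2 (1,5) count=0: revealed 15 new [(0,4) (0,5) (1,4) (1,5) (2,2) (2,3) (2,4) (2,5) (3,2) (3,3) (3,4) (3,5) (4,2) (4,3) (4,5)] -> total=16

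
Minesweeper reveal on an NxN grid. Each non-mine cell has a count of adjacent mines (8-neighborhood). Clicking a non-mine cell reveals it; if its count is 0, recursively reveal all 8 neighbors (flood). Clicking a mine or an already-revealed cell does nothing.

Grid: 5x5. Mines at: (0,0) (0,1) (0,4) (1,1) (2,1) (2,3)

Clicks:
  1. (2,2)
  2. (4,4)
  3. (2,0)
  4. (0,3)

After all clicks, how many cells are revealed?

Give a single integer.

Click 1 (2,2) count=3: revealed 1 new [(2,2)] -> total=1
Click 2 (4,4) count=0: revealed 10 new [(3,0) (3,1) (3,2) (3,3) (3,4) (4,0) (4,1) (4,2) (4,3) (4,4)] -> total=11
Click 3 (2,0) count=2: revealed 1 new [(2,0)] -> total=12
Click 4 (0,3) count=1: revealed 1 new [(0,3)] -> total=13

Answer: 13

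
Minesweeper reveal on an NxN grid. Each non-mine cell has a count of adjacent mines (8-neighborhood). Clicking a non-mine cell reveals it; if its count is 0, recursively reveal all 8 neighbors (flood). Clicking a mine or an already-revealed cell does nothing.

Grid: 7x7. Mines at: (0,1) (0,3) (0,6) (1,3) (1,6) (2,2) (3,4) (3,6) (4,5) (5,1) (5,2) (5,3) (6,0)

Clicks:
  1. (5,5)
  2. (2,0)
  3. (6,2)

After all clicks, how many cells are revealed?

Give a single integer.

Click 1 (5,5) count=1: revealed 1 new [(5,5)] -> total=1
Click 2 (2,0) count=0: revealed 8 new [(1,0) (1,1) (2,0) (2,1) (3,0) (3,1) (4,0) (4,1)] -> total=9
Click 3 (6,2) count=3: revealed 1 new [(6,2)] -> total=10

Answer: 10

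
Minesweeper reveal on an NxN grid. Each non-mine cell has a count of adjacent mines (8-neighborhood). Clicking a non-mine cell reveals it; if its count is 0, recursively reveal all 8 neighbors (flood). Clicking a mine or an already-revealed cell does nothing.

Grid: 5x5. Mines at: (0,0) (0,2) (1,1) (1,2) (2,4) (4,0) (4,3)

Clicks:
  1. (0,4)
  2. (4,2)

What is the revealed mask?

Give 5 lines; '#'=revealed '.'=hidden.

Click 1 (0,4) count=0: revealed 4 new [(0,3) (0,4) (1,3) (1,4)] -> total=4
Click 2 (4,2) count=1: revealed 1 new [(4,2)] -> total=5

Answer: ...##
...##
.....
.....
..#..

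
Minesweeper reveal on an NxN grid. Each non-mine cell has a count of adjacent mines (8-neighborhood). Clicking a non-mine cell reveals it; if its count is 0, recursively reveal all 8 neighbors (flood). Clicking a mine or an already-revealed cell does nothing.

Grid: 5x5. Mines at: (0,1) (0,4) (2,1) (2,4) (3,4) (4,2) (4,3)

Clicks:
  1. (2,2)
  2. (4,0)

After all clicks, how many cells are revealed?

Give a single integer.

Click 1 (2,2) count=1: revealed 1 new [(2,2)] -> total=1
Click 2 (4,0) count=0: revealed 4 new [(3,0) (3,1) (4,0) (4,1)] -> total=5

Answer: 5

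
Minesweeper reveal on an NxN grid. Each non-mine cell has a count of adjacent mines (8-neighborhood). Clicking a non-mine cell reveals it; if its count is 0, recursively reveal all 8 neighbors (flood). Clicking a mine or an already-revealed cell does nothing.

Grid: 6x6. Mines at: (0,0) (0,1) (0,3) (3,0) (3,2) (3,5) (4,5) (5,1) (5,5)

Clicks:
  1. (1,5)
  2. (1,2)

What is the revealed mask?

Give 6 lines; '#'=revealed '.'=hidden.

Click 1 (1,5) count=0: revealed 6 new [(0,4) (0,5) (1,4) (1,5) (2,4) (2,5)] -> total=6
Click 2 (1,2) count=2: revealed 1 new [(1,2)] -> total=7

Answer: ....##
..#.##
....##
......
......
......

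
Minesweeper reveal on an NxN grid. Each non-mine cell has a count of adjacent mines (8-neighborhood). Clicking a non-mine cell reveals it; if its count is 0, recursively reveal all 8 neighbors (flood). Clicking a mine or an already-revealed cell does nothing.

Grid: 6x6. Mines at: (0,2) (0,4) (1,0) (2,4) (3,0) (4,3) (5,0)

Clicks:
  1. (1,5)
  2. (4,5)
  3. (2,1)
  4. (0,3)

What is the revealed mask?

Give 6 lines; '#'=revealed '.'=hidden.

Answer: ...#..
.....#
.#....
....##
....##
....##

Derivation:
Click 1 (1,5) count=2: revealed 1 new [(1,5)] -> total=1
Click 2 (4,5) count=0: revealed 6 new [(3,4) (3,5) (4,4) (4,5) (5,4) (5,5)] -> total=7
Click 3 (2,1) count=2: revealed 1 new [(2,1)] -> total=8
Click 4 (0,3) count=2: revealed 1 new [(0,3)] -> total=9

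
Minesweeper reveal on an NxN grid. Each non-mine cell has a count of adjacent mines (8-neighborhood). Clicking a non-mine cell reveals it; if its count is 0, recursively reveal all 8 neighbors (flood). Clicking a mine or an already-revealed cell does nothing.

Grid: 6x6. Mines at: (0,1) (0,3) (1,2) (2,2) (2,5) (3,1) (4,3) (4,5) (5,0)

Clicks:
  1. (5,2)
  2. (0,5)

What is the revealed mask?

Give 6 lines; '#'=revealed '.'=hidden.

Answer: ....##
....##
......
......
......
..#...

Derivation:
Click 1 (5,2) count=1: revealed 1 new [(5,2)] -> total=1
Click 2 (0,5) count=0: revealed 4 new [(0,4) (0,5) (1,4) (1,5)] -> total=5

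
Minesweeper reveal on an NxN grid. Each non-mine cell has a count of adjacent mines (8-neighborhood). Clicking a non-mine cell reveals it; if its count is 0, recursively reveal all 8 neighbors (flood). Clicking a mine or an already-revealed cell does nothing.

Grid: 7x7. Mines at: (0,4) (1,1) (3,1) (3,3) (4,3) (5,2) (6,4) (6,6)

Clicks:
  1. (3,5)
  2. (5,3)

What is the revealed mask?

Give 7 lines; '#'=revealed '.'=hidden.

Click 1 (3,5) count=0: revealed 17 new [(0,5) (0,6) (1,4) (1,5) (1,6) (2,4) (2,5) (2,6) (3,4) (3,5) (3,6) (4,4) (4,5) (4,6) (5,4) (5,5) (5,6)] -> total=17
Click 2 (5,3) count=3: revealed 1 new [(5,3)] -> total=18

Answer: .....##
....###
....###
....###
....###
...####
.......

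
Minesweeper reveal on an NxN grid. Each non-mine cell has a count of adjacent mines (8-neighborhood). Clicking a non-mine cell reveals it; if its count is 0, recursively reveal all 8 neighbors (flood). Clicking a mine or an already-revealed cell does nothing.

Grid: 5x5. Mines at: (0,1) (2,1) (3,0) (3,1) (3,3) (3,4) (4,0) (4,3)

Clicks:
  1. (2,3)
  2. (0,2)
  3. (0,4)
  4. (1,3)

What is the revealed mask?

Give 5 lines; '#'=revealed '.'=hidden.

Click 1 (2,3) count=2: revealed 1 new [(2,3)] -> total=1
Click 2 (0,2) count=1: revealed 1 new [(0,2)] -> total=2
Click 3 (0,4) count=0: revealed 7 new [(0,3) (0,4) (1,2) (1,3) (1,4) (2,2) (2,4)] -> total=9
Click 4 (1,3) count=0: revealed 0 new [(none)] -> total=9

Answer: ..###
..###
..###
.....
.....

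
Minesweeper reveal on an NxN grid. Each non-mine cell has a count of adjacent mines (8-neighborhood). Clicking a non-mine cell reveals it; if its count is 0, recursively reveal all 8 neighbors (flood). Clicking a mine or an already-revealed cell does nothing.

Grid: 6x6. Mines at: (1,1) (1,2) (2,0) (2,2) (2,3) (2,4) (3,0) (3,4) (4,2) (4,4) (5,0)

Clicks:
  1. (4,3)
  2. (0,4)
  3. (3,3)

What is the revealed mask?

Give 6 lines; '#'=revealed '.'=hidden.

Answer: ...###
...###
......
...#..
...#..
......

Derivation:
Click 1 (4,3) count=3: revealed 1 new [(4,3)] -> total=1
Click 2 (0,4) count=0: revealed 6 new [(0,3) (0,4) (0,5) (1,3) (1,4) (1,5)] -> total=7
Click 3 (3,3) count=6: revealed 1 new [(3,3)] -> total=8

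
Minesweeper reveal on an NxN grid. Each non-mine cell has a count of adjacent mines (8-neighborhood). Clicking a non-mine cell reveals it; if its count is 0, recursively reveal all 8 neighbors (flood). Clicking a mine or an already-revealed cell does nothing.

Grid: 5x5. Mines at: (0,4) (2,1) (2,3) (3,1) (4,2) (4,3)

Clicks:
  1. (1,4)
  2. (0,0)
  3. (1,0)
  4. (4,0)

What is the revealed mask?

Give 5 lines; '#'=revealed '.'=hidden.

Answer: ####.
#####
.....
.....
#....

Derivation:
Click 1 (1,4) count=2: revealed 1 new [(1,4)] -> total=1
Click 2 (0,0) count=0: revealed 8 new [(0,0) (0,1) (0,2) (0,3) (1,0) (1,1) (1,2) (1,3)] -> total=9
Click 3 (1,0) count=1: revealed 0 new [(none)] -> total=9
Click 4 (4,0) count=1: revealed 1 new [(4,0)] -> total=10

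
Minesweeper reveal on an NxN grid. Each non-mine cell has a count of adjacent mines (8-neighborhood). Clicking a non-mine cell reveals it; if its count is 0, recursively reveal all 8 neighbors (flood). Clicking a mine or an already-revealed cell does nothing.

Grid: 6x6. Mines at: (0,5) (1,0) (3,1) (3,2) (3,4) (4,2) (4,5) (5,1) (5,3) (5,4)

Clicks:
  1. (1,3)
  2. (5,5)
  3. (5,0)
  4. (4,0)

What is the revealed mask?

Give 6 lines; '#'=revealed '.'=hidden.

Answer: .####.
.####.
.####.
......
#.....
#....#

Derivation:
Click 1 (1,3) count=0: revealed 12 new [(0,1) (0,2) (0,3) (0,4) (1,1) (1,2) (1,3) (1,4) (2,1) (2,2) (2,3) (2,4)] -> total=12
Click 2 (5,5) count=2: revealed 1 new [(5,5)] -> total=13
Click 3 (5,0) count=1: revealed 1 new [(5,0)] -> total=14
Click 4 (4,0) count=2: revealed 1 new [(4,0)] -> total=15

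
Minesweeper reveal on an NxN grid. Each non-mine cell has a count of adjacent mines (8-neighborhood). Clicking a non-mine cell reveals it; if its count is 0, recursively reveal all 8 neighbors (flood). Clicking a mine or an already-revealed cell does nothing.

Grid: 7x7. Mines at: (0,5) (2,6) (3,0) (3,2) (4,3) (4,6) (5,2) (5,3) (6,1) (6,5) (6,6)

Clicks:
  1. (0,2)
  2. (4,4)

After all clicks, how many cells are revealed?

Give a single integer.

Click 1 (0,2) count=0: revealed 20 new [(0,0) (0,1) (0,2) (0,3) (0,4) (1,0) (1,1) (1,2) (1,3) (1,4) (1,5) (2,0) (2,1) (2,2) (2,3) (2,4) (2,5) (3,3) (3,4) (3,5)] -> total=20
Click 2 (4,4) count=2: revealed 1 new [(4,4)] -> total=21

Answer: 21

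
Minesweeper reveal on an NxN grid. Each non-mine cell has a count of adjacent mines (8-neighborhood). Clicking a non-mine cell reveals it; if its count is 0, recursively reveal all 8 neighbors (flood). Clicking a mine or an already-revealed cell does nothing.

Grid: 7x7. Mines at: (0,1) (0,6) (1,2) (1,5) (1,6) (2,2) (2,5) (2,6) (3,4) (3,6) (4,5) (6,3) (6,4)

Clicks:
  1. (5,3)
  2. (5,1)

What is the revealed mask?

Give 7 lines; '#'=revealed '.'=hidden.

Answer: .......
##.....
##.....
####...
####...
####...
###....

Derivation:
Click 1 (5,3) count=2: revealed 1 new [(5,3)] -> total=1
Click 2 (5,1) count=0: revealed 18 new [(1,0) (1,1) (2,0) (2,1) (3,0) (3,1) (3,2) (3,3) (4,0) (4,1) (4,2) (4,3) (5,0) (5,1) (5,2) (6,0) (6,1) (6,2)] -> total=19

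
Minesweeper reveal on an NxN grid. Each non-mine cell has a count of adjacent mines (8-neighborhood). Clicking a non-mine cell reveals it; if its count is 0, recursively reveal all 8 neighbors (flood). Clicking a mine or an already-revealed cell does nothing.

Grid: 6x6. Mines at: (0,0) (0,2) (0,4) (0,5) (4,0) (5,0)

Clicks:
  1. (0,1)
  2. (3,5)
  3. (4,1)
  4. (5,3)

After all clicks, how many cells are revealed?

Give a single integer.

Answer: 29

Derivation:
Click 1 (0,1) count=2: revealed 1 new [(0,1)] -> total=1
Click 2 (3,5) count=0: revealed 28 new [(1,0) (1,1) (1,2) (1,3) (1,4) (1,5) (2,0) (2,1) (2,2) (2,3) (2,4) (2,5) (3,0) (3,1) (3,2) (3,3) (3,4) (3,5) (4,1) (4,2) (4,3) (4,4) (4,5) (5,1) (5,2) (5,3) (5,4) (5,5)] -> total=29
Click 3 (4,1) count=2: revealed 0 new [(none)] -> total=29
Click 4 (5,3) count=0: revealed 0 new [(none)] -> total=29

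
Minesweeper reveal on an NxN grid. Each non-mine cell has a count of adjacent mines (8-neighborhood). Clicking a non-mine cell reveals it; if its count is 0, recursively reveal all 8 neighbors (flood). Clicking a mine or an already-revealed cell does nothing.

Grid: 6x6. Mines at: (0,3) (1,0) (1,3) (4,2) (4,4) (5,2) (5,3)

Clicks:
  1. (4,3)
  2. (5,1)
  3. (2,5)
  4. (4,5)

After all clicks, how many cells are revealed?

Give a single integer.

Click 1 (4,3) count=4: revealed 1 new [(4,3)] -> total=1
Click 2 (5,1) count=2: revealed 1 new [(5,1)] -> total=2
Click 3 (2,5) count=0: revealed 8 new [(0,4) (0,5) (1,4) (1,5) (2,4) (2,5) (3,4) (3,5)] -> total=10
Click 4 (4,5) count=1: revealed 1 new [(4,5)] -> total=11

Answer: 11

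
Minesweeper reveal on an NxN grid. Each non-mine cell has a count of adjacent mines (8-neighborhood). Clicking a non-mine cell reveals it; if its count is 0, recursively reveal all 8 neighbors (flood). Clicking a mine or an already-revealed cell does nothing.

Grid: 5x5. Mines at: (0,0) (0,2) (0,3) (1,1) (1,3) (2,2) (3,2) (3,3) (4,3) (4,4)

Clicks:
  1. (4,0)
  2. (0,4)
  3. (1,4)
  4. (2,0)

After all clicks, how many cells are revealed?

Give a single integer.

Click 1 (4,0) count=0: revealed 6 new [(2,0) (2,1) (3,0) (3,1) (4,0) (4,1)] -> total=6
Click 2 (0,4) count=2: revealed 1 new [(0,4)] -> total=7
Click 3 (1,4) count=2: revealed 1 new [(1,4)] -> total=8
Click 4 (2,0) count=1: revealed 0 new [(none)] -> total=8

Answer: 8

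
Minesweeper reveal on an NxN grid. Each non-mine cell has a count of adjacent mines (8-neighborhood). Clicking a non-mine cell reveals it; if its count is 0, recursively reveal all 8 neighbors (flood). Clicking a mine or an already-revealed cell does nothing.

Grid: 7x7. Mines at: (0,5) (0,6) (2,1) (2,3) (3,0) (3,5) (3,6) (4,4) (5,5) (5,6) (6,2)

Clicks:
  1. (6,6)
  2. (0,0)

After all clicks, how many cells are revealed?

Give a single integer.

Answer: 11

Derivation:
Click 1 (6,6) count=2: revealed 1 new [(6,6)] -> total=1
Click 2 (0,0) count=0: revealed 10 new [(0,0) (0,1) (0,2) (0,3) (0,4) (1,0) (1,1) (1,2) (1,3) (1,4)] -> total=11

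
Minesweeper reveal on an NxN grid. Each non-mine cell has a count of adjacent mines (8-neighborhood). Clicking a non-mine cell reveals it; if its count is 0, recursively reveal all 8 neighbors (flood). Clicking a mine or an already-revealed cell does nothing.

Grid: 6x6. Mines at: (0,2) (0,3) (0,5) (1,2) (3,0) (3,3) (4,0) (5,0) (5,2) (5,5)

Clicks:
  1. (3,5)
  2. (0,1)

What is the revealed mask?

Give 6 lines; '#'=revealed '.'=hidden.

Click 1 (3,5) count=0: revealed 8 new [(1,4) (1,5) (2,4) (2,5) (3,4) (3,5) (4,4) (4,5)] -> total=8
Click 2 (0,1) count=2: revealed 1 new [(0,1)] -> total=9

Answer: .#....
....##
....##
....##
....##
......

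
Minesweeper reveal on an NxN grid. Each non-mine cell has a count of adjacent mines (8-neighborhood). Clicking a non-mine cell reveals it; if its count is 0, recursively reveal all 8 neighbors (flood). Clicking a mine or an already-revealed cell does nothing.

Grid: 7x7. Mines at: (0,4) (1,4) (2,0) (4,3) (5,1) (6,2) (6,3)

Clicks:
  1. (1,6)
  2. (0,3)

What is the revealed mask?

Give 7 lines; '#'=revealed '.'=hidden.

Click 1 (1,6) count=0: revealed 19 new [(0,5) (0,6) (1,5) (1,6) (2,4) (2,5) (2,6) (3,4) (3,5) (3,6) (4,4) (4,5) (4,6) (5,4) (5,5) (5,6) (6,4) (6,5) (6,6)] -> total=19
Click 2 (0,3) count=2: revealed 1 new [(0,3)] -> total=20

Answer: ...#.##
.....##
....###
....###
....###
....###
....###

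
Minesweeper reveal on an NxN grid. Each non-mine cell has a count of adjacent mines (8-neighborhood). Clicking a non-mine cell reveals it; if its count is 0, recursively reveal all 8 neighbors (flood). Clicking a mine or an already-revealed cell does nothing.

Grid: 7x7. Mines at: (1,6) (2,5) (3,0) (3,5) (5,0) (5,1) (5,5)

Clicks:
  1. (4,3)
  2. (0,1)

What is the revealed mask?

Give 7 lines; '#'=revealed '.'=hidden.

Click 1 (4,3) count=0: revealed 31 new [(0,0) (0,1) (0,2) (0,3) (0,4) (0,5) (1,0) (1,1) (1,2) (1,3) (1,4) (1,5) (2,0) (2,1) (2,2) (2,3) (2,4) (3,1) (3,2) (3,3) (3,4) (4,1) (4,2) (4,3) (4,4) (5,2) (5,3) (5,4) (6,2) (6,3) (6,4)] -> total=31
Click 2 (0,1) count=0: revealed 0 new [(none)] -> total=31

Answer: ######.
######.
#####..
.####..
.####..
..###..
..###..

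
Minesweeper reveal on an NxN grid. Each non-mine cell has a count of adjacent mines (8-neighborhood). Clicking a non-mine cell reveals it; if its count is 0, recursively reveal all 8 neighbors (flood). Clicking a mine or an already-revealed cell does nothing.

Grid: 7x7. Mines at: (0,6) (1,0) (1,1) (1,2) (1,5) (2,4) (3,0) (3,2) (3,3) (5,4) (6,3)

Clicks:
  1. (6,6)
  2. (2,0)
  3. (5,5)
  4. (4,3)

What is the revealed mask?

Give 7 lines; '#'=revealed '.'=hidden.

Click 1 (6,6) count=0: revealed 10 new [(2,5) (2,6) (3,5) (3,6) (4,5) (4,6) (5,5) (5,6) (6,5) (6,6)] -> total=10
Click 2 (2,0) count=3: revealed 1 new [(2,0)] -> total=11
Click 3 (5,5) count=1: revealed 0 new [(none)] -> total=11
Click 4 (4,3) count=3: revealed 1 new [(4,3)] -> total=12

Answer: .......
.......
#....##
.....##
...#.##
.....##
.....##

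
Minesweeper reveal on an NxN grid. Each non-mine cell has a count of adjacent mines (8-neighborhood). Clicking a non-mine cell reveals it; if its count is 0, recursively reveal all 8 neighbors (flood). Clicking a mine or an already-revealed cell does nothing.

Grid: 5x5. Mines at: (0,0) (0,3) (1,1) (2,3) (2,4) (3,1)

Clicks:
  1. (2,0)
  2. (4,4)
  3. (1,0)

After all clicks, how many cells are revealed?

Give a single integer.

Click 1 (2,0) count=2: revealed 1 new [(2,0)] -> total=1
Click 2 (4,4) count=0: revealed 6 new [(3,2) (3,3) (3,4) (4,2) (4,3) (4,4)] -> total=7
Click 3 (1,0) count=2: revealed 1 new [(1,0)] -> total=8

Answer: 8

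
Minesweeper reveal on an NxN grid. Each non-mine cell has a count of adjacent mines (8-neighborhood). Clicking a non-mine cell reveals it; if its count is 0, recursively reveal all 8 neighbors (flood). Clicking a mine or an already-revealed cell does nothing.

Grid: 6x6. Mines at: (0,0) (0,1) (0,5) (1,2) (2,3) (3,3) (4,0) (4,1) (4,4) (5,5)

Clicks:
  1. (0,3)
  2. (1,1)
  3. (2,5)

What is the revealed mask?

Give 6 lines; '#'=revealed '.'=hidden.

Answer: ...#..
.#..##
....##
....##
......
......

Derivation:
Click 1 (0,3) count=1: revealed 1 new [(0,3)] -> total=1
Click 2 (1,1) count=3: revealed 1 new [(1,1)] -> total=2
Click 3 (2,5) count=0: revealed 6 new [(1,4) (1,5) (2,4) (2,5) (3,4) (3,5)] -> total=8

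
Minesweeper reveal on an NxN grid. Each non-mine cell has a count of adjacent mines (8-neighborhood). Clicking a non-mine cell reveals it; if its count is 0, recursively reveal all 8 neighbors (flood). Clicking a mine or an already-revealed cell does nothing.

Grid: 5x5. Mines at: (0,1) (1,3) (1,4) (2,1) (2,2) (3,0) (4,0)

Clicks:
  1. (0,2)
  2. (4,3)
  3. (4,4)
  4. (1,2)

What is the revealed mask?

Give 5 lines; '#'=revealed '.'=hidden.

Answer: ..#..
..#..
...##
.####
.####

Derivation:
Click 1 (0,2) count=2: revealed 1 new [(0,2)] -> total=1
Click 2 (4,3) count=0: revealed 10 new [(2,3) (2,4) (3,1) (3,2) (3,3) (3,4) (4,1) (4,2) (4,3) (4,4)] -> total=11
Click 3 (4,4) count=0: revealed 0 new [(none)] -> total=11
Click 4 (1,2) count=4: revealed 1 new [(1,2)] -> total=12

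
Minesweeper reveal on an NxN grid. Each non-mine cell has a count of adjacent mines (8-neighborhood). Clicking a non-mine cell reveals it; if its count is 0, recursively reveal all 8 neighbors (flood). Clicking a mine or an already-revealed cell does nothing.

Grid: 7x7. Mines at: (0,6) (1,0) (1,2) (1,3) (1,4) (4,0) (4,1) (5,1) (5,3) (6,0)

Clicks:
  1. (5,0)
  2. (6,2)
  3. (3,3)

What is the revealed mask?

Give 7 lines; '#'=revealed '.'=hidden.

Click 1 (5,0) count=4: revealed 1 new [(5,0)] -> total=1
Click 2 (6,2) count=2: revealed 1 new [(6,2)] -> total=2
Click 3 (3,3) count=0: revealed 23 new [(1,5) (1,6) (2,2) (2,3) (2,4) (2,5) (2,6) (3,2) (3,3) (3,4) (3,5) (3,6) (4,2) (4,3) (4,4) (4,5) (4,6) (5,4) (5,5) (5,6) (6,4) (6,5) (6,6)] -> total=25

Answer: .......
.....##
..#####
..#####
..#####
#...###
..#.###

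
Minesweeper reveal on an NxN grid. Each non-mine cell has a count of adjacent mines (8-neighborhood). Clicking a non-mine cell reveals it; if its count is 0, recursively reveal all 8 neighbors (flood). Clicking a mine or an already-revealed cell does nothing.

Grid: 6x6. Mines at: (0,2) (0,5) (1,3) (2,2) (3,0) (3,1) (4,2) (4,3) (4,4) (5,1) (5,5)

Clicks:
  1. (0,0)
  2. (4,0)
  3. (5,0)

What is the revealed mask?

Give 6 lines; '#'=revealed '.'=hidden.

Click 1 (0,0) count=0: revealed 6 new [(0,0) (0,1) (1,0) (1,1) (2,0) (2,1)] -> total=6
Click 2 (4,0) count=3: revealed 1 new [(4,0)] -> total=7
Click 3 (5,0) count=1: revealed 1 new [(5,0)] -> total=8

Answer: ##....
##....
##....
......
#.....
#.....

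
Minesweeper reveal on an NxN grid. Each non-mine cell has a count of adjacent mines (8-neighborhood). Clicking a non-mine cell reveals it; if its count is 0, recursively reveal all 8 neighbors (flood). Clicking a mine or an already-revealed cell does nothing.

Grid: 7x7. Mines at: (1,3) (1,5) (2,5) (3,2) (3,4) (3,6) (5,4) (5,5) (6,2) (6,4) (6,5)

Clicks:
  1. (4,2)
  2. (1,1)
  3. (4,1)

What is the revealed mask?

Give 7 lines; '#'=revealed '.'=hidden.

Answer: ###....
###....
###....
##.....
###....
##.....
##.....

Derivation:
Click 1 (4,2) count=1: revealed 1 new [(4,2)] -> total=1
Click 2 (1,1) count=0: revealed 17 new [(0,0) (0,1) (0,2) (1,0) (1,1) (1,2) (2,0) (2,1) (2,2) (3,0) (3,1) (4,0) (4,1) (5,0) (5,1) (6,0) (6,1)] -> total=18
Click 3 (4,1) count=1: revealed 0 new [(none)] -> total=18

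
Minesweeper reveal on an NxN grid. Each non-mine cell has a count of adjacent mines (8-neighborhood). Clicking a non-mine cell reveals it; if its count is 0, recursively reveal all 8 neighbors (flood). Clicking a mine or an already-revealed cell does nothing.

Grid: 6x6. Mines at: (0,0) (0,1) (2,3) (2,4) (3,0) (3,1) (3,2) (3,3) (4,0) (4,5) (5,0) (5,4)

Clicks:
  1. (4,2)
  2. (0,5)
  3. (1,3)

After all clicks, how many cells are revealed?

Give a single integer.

Answer: 9

Derivation:
Click 1 (4,2) count=3: revealed 1 new [(4,2)] -> total=1
Click 2 (0,5) count=0: revealed 8 new [(0,2) (0,3) (0,4) (0,5) (1,2) (1,3) (1,4) (1,5)] -> total=9
Click 3 (1,3) count=2: revealed 0 new [(none)] -> total=9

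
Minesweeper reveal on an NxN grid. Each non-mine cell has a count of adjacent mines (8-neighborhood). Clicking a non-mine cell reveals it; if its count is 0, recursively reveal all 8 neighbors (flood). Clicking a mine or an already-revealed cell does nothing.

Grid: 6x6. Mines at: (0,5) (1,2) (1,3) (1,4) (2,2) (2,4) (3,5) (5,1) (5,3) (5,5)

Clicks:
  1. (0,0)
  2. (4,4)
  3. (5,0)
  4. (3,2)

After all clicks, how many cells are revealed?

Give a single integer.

Answer: 13

Derivation:
Click 1 (0,0) count=0: revealed 10 new [(0,0) (0,1) (1,0) (1,1) (2,0) (2,1) (3,0) (3,1) (4,0) (4,1)] -> total=10
Click 2 (4,4) count=3: revealed 1 new [(4,4)] -> total=11
Click 3 (5,0) count=1: revealed 1 new [(5,0)] -> total=12
Click 4 (3,2) count=1: revealed 1 new [(3,2)] -> total=13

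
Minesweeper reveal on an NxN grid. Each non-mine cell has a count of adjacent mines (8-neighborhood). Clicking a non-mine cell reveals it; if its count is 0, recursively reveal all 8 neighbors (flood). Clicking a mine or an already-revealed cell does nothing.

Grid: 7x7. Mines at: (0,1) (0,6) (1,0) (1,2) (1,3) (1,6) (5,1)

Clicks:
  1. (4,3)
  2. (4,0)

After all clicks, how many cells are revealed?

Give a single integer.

Answer: 31

Derivation:
Click 1 (4,3) count=0: revealed 31 new [(2,0) (2,1) (2,2) (2,3) (2,4) (2,5) (2,6) (3,0) (3,1) (3,2) (3,3) (3,4) (3,5) (3,6) (4,0) (4,1) (4,2) (4,3) (4,4) (4,5) (4,6) (5,2) (5,3) (5,4) (5,5) (5,6) (6,2) (6,3) (6,4) (6,5) (6,6)] -> total=31
Click 2 (4,0) count=1: revealed 0 new [(none)] -> total=31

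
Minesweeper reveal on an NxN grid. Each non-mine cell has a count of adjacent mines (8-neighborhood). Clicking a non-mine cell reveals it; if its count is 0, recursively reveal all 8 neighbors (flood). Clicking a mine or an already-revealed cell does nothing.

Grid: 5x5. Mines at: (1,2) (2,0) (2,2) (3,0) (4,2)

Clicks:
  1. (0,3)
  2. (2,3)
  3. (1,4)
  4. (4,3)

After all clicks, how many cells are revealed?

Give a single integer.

Click 1 (0,3) count=1: revealed 1 new [(0,3)] -> total=1
Click 2 (2,3) count=2: revealed 1 new [(2,3)] -> total=2
Click 3 (1,4) count=0: revealed 8 new [(0,4) (1,3) (1,4) (2,4) (3,3) (3,4) (4,3) (4,4)] -> total=10
Click 4 (4,3) count=1: revealed 0 new [(none)] -> total=10

Answer: 10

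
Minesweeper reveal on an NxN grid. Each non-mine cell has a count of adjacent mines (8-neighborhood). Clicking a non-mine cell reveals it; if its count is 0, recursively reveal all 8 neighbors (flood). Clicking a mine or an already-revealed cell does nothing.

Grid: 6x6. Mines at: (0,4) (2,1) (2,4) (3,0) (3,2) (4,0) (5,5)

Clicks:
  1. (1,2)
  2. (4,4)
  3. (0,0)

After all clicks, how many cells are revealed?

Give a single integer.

Answer: 9

Derivation:
Click 1 (1,2) count=1: revealed 1 new [(1,2)] -> total=1
Click 2 (4,4) count=1: revealed 1 new [(4,4)] -> total=2
Click 3 (0,0) count=0: revealed 7 new [(0,0) (0,1) (0,2) (0,3) (1,0) (1,1) (1,3)] -> total=9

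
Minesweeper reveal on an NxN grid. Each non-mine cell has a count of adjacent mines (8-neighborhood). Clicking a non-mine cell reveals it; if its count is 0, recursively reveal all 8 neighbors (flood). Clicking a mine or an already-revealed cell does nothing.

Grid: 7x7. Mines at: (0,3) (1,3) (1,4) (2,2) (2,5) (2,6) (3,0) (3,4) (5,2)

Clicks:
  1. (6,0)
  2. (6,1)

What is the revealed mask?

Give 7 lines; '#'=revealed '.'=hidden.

Answer: .......
.......
.......
.......
##.....
##.....
##.....

Derivation:
Click 1 (6,0) count=0: revealed 6 new [(4,0) (4,1) (5,0) (5,1) (6,0) (6,1)] -> total=6
Click 2 (6,1) count=1: revealed 0 new [(none)] -> total=6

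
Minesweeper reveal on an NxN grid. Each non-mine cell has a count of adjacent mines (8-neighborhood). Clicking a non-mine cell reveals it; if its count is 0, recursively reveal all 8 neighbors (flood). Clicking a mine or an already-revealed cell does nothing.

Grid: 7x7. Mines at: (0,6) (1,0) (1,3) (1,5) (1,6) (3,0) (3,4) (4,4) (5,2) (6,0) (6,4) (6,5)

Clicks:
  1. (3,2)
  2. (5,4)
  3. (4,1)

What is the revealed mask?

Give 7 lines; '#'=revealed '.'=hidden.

Answer: .......
.......
.###...
.###...
.###...
....#..
.......

Derivation:
Click 1 (3,2) count=0: revealed 9 new [(2,1) (2,2) (2,3) (3,1) (3,2) (3,3) (4,1) (4,2) (4,3)] -> total=9
Click 2 (5,4) count=3: revealed 1 new [(5,4)] -> total=10
Click 3 (4,1) count=2: revealed 0 new [(none)] -> total=10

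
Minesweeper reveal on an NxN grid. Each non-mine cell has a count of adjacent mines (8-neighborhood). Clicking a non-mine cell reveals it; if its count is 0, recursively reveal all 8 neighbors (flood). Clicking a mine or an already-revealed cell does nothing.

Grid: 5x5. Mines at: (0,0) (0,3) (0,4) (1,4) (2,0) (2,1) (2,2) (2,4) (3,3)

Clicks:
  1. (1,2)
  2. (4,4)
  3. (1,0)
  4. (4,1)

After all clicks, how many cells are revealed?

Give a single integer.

Click 1 (1,2) count=3: revealed 1 new [(1,2)] -> total=1
Click 2 (4,4) count=1: revealed 1 new [(4,4)] -> total=2
Click 3 (1,0) count=3: revealed 1 new [(1,0)] -> total=3
Click 4 (4,1) count=0: revealed 6 new [(3,0) (3,1) (3,2) (4,0) (4,1) (4,2)] -> total=9

Answer: 9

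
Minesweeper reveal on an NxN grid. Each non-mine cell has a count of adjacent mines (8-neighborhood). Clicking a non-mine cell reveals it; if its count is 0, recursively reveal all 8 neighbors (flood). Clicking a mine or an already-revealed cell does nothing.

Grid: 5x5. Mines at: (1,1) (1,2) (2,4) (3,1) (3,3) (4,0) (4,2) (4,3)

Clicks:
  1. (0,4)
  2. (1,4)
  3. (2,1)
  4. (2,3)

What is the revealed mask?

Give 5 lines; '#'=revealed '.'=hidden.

Answer: ...##
...##
.#.#.
.....
.....

Derivation:
Click 1 (0,4) count=0: revealed 4 new [(0,3) (0,4) (1,3) (1,4)] -> total=4
Click 2 (1,4) count=1: revealed 0 new [(none)] -> total=4
Click 3 (2,1) count=3: revealed 1 new [(2,1)] -> total=5
Click 4 (2,3) count=3: revealed 1 new [(2,3)] -> total=6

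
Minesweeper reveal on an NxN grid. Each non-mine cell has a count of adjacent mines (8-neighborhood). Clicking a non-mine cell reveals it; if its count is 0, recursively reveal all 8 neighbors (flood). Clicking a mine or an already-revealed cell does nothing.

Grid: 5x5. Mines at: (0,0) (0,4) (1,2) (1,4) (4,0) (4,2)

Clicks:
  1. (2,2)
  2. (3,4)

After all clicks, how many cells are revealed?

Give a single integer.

Answer: 7

Derivation:
Click 1 (2,2) count=1: revealed 1 new [(2,2)] -> total=1
Click 2 (3,4) count=0: revealed 6 new [(2,3) (2,4) (3,3) (3,4) (4,3) (4,4)] -> total=7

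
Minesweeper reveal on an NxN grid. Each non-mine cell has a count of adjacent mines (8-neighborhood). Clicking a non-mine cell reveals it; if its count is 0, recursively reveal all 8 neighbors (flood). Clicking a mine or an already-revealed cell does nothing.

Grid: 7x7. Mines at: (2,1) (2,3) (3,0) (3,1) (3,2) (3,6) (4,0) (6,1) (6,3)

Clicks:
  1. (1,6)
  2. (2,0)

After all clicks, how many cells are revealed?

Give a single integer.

Answer: 18

Derivation:
Click 1 (1,6) count=0: revealed 17 new [(0,0) (0,1) (0,2) (0,3) (0,4) (0,5) (0,6) (1,0) (1,1) (1,2) (1,3) (1,4) (1,5) (1,6) (2,4) (2,5) (2,6)] -> total=17
Click 2 (2,0) count=3: revealed 1 new [(2,0)] -> total=18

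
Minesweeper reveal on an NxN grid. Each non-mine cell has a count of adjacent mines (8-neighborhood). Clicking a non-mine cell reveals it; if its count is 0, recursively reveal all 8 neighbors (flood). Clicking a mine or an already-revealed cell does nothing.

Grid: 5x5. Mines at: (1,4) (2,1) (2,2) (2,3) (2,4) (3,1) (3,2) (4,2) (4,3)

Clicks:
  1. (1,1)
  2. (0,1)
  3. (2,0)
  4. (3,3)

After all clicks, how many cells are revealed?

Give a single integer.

Answer: 10

Derivation:
Click 1 (1,1) count=2: revealed 1 new [(1,1)] -> total=1
Click 2 (0,1) count=0: revealed 7 new [(0,0) (0,1) (0,2) (0,3) (1,0) (1,2) (1,3)] -> total=8
Click 3 (2,0) count=2: revealed 1 new [(2,0)] -> total=9
Click 4 (3,3) count=6: revealed 1 new [(3,3)] -> total=10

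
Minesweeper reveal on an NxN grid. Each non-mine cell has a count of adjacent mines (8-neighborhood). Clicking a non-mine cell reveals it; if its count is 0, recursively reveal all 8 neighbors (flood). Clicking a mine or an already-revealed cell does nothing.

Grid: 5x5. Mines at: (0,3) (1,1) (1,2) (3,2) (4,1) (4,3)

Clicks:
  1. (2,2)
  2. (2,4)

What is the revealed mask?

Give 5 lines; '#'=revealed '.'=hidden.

Click 1 (2,2) count=3: revealed 1 new [(2,2)] -> total=1
Click 2 (2,4) count=0: revealed 6 new [(1,3) (1,4) (2,3) (2,4) (3,3) (3,4)] -> total=7

Answer: .....
...##
..###
...##
.....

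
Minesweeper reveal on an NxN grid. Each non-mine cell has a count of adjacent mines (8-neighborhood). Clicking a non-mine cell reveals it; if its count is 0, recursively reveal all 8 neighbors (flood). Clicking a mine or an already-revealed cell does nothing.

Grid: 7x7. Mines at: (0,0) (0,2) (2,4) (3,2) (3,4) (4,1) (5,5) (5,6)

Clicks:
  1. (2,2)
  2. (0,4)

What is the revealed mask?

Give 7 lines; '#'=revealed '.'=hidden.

Answer: ...####
...####
..#..##
.....##
.....##
.......
.......

Derivation:
Click 1 (2,2) count=1: revealed 1 new [(2,2)] -> total=1
Click 2 (0,4) count=0: revealed 14 new [(0,3) (0,4) (0,5) (0,6) (1,3) (1,4) (1,5) (1,6) (2,5) (2,6) (3,5) (3,6) (4,5) (4,6)] -> total=15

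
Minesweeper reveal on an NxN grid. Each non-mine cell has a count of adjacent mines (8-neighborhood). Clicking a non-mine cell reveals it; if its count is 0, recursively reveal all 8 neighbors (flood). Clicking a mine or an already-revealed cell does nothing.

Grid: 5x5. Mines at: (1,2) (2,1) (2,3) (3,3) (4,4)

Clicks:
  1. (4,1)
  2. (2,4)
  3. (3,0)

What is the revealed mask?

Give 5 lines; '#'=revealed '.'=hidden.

Click 1 (4,1) count=0: revealed 6 new [(3,0) (3,1) (3,2) (4,0) (4,1) (4,2)] -> total=6
Click 2 (2,4) count=2: revealed 1 new [(2,4)] -> total=7
Click 3 (3,0) count=1: revealed 0 new [(none)] -> total=7

Answer: .....
.....
....#
###..
###..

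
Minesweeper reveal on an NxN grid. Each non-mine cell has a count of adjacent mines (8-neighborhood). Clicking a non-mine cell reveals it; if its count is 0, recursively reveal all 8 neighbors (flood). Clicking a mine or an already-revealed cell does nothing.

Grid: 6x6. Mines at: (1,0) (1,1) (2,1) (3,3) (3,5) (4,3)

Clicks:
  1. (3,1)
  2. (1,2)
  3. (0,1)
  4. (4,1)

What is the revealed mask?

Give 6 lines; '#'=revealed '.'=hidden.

Answer: .#....
..#...
......
###...
###...
###...

Derivation:
Click 1 (3,1) count=1: revealed 1 new [(3,1)] -> total=1
Click 2 (1,2) count=2: revealed 1 new [(1,2)] -> total=2
Click 3 (0,1) count=2: revealed 1 new [(0,1)] -> total=3
Click 4 (4,1) count=0: revealed 8 new [(3,0) (3,2) (4,0) (4,1) (4,2) (5,0) (5,1) (5,2)] -> total=11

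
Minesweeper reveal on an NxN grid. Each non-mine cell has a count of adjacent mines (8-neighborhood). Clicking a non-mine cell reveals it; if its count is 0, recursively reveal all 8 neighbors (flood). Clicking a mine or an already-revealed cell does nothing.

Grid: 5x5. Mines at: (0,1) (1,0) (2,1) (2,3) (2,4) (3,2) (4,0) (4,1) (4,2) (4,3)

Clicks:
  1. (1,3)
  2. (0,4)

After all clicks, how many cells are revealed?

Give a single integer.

Answer: 6

Derivation:
Click 1 (1,3) count=2: revealed 1 new [(1,3)] -> total=1
Click 2 (0,4) count=0: revealed 5 new [(0,2) (0,3) (0,4) (1,2) (1,4)] -> total=6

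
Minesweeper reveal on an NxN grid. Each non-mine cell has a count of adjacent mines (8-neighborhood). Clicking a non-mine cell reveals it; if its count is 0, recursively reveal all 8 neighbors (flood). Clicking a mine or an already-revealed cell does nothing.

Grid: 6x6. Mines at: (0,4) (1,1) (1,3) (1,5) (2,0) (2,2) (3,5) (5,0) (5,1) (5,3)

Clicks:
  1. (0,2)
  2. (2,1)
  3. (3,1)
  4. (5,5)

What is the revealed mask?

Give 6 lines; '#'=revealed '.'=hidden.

Click 1 (0,2) count=2: revealed 1 new [(0,2)] -> total=1
Click 2 (2,1) count=3: revealed 1 new [(2,1)] -> total=2
Click 3 (3,1) count=2: revealed 1 new [(3,1)] -> total=3
Click 4 (5,5) count=0: revealed 4 new [(4,4) (4,5) (5,4) (5,5)] -> total=7

Answer: ..#...
......
.#....
.#....
....##
....##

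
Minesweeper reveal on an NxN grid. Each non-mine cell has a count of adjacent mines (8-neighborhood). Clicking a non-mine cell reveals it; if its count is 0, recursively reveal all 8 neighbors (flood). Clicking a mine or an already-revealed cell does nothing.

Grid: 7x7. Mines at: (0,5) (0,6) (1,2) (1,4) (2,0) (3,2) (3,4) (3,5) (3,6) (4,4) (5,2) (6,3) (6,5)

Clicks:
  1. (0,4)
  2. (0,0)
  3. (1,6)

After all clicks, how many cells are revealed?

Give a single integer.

Answer: 6

Derivation:
Click 1 (0,4) count=2: revealed 1 new [(0,4)] -> total=1
Click 2 (0,0) count=0: revealed 4 new [(0,0) (0,1) (1,0) (1,1)] -> total=5
Click 3 (1,6) count=2: revealed 1 new [(1,6)] -> total=6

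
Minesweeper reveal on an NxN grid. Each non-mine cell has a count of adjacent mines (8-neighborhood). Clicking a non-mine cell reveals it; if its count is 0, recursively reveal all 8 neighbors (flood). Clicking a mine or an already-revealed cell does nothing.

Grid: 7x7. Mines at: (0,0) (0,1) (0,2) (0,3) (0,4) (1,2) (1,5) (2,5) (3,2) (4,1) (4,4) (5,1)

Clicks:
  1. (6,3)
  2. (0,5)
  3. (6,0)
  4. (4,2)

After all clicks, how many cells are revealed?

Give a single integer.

Answer: 17

Derivation:
Click 1 (6,3) count=0: revealed 14 new [(3,5) (3,6) (4,5) (4,6) (5,2) (5,3) (5,4) (5,5) (5,6) (6,2) (6,3) (6,4) (6,5) (6,6)] -> total=14
Click 2 (0,5) count=2: revealed 1 new [(0,5)] -> total=15
Click 3 (6,0) count=1: revealed 1 new [(6,0)] -> total=16
Click 4 (4,2) count=3: revealed 1 new [(4,2)] -> total=17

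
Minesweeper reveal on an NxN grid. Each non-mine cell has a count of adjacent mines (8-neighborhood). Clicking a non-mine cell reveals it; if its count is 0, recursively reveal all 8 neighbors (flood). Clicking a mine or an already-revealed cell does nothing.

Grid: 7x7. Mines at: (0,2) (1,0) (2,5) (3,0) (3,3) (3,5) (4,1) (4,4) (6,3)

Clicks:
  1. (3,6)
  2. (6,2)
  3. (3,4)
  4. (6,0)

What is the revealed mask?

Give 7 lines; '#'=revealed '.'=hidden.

Answer: .......
.......
.......
....#.#
.......
###....
###....

Derivation:
Click 1 (3,6) count=2: revealed 1 new [(3,6)] -> total=1
Click 2 (6,2) count=1: revealed 1 new [(6,2)] -> total=2
Click 3 (3,4) count=4: revealed 1 new [(3,4)] -> total=3
Click 4 (6,0) count=0: revealed 5 new [(5,0) (5,1) (5,2) (6,0) (6,1)] -> total=8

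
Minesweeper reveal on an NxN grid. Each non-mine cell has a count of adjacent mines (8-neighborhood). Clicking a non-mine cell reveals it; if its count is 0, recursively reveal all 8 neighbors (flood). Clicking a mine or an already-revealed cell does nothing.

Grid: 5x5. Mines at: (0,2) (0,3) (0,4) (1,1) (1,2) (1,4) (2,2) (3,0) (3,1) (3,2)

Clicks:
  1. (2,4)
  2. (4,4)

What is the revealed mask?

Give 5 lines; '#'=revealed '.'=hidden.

Answer: .....
.....
...##
...##
...##

Derivation:
Click 1 (2,4) count=1: revealed 1 new [(2,4)] -> total=1
Click 2 (4,4) count=0: revealed 5 new [(2,3) (3,3) (3,4) (4,3) (4,4)] -> total=6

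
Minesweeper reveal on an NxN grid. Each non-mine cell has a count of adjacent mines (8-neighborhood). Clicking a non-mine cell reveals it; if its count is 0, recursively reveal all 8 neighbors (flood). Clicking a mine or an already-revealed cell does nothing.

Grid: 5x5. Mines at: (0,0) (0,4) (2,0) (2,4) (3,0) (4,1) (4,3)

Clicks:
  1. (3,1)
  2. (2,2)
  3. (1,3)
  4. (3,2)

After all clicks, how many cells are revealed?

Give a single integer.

Answer: 12

Derivation:
Click 1 (3,1) count=3: revealed 1 new [(3,1)] -> total=1
Click 2 (2,2) count=0: revealed 11 new [(0,1) (0,2) (0,3) (1,1) (1,2) (1,3) (2,1) (2,2) (2,3) (3,2) (3,3)] -> total=12
Click 3 (1,3) count=2: revealed 0 new [(none)] -> total=12
Click 4 (3,2) count=2: revealed 0 new [(none)] -> total=12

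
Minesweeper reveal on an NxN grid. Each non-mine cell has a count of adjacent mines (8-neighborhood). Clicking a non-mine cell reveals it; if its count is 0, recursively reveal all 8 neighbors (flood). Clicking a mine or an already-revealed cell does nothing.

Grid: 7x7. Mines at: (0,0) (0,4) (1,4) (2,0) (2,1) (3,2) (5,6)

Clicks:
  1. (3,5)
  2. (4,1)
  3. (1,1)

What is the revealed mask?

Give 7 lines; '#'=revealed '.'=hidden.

Click 1 (3,5) count=0: revealed 33 new [(0,5) (0,6) (1,5) (1,6) (2,3) (2,4) (2,5) (2,6) (3,0) (3,1) (3,3) (3,4) (3,5) (3,6) (4,0) (4,1) (4,2) (4,3) (4,4) (4,5) (4,6) (5,0) (5,1) (5,2) (5,3) (5,4) (5,5) (6,0) (6,1) (6,2) (6,3) (6,4) (6,5)] -> total=33
Click 2 (4,1) count=1: revealed 0 new [(none)] -> total=33
Click 3 (1,1) count=3: revealed 1 new [(1,1)] -> total=34

Answer: .....##
.#...##
...####
##.####
#######
######.
######.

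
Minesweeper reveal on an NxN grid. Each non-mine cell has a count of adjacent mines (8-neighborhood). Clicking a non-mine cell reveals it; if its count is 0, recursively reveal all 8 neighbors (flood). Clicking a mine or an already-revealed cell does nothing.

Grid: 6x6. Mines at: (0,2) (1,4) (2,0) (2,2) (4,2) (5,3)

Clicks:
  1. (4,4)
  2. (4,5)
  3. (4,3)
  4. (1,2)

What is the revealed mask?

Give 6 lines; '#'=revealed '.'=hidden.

Click 1 (4,4) count=1: revealed 1 new [(4,4)] -> total=1
Click 2 (4,5) count=0: revealed 10 new [(2,3) (2,4) (2,5) (3,3) (3,4) (3,5) (4,3) (4,5) (5,4) (5,5)] -> total=11
Click 3 (4,3) count=2: revealed 0 new [(none)] -> total=11
Click 4 (1,2) count=2: revealed 1 new [(1,2)] -> total=12

Answer: ......
..#...
...###
...###
...###
....##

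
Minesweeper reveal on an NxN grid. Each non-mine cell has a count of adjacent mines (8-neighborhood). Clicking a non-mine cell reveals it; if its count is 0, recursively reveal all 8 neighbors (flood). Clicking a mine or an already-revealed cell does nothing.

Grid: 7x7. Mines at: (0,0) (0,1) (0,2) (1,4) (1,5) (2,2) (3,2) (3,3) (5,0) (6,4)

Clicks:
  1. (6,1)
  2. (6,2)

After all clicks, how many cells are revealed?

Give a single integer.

Click 1 (6,1) count=1: revealed 1 new [(6,1)] -> total=1
Click 2 (6,2) count=0: revealed 8 new [(4,1) (4,2) (4,3) (5,1) (5,2) (5,3) (6,2) (6,3)] -> total=9

Answer: 9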